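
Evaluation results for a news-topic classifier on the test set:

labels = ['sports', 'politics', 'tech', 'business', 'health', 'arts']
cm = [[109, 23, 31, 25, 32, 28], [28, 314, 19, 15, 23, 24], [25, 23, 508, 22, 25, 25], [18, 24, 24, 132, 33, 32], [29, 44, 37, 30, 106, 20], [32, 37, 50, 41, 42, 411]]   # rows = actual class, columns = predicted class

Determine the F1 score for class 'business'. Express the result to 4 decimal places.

0.5000

Treat 'business' as positive and all other classes as negative.
F1 score = 2·TP/(2·TP+FP+FN).
business: TP=132, FP=25+15+22+30+41=133, FN=18+24+24+33+32=131 → 264/528 = 0.50000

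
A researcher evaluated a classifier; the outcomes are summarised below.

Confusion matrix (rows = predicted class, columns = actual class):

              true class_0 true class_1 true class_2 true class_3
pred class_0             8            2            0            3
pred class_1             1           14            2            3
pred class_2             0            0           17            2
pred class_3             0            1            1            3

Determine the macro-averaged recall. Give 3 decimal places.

0.709

Per-class recall (TP/(TP+FN)):
  class_0: TP=8, FN=1+0+0=1 → 8/9 = 0.8889
  class_1: TP=14, FN=2+0+1=3 → 14/17 = 0.8235
  class_2: TP=17, FN=0+2+1=3 → 17/20 = 0.8500
  class_3: TP=3, FN=3+3+2=8 → 3/11 = 0.2727
Macro-recall = mean = (0.8889 + 0.8235 + 0.8500 + 0.2727) / 4 = 0.709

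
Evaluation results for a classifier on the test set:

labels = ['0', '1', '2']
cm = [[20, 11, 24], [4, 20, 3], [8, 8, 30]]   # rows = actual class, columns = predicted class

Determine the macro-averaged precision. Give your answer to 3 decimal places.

0.555

Per-class precision (TP/(TP+FP)):
  0: TP=20, FP=4+8=12 → 20/32 = 0.6250
  1: TP=20, FP=11+8=19 → 20/39 = 0.5128
  2: TP=30, FP=24+3=27 → 30/57 = 0.5263
Macro-precision = mean = (0.6250 + 0.5128 + 0.5263) / 3 = 0.555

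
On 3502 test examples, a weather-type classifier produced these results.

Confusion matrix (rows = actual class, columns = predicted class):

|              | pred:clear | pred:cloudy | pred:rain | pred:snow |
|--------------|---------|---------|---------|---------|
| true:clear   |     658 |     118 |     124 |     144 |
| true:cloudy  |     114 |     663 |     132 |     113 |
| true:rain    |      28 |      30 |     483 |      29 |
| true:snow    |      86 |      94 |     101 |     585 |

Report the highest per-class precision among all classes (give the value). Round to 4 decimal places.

0.7427

Per-class precision (TP/(TP+FP)):
  clear: TP=658, FP=114+28+86=228 → 658/886 = 0.74266
  cloudy: TP=663, FP=118+30+94=242 → 663/905 = 0.73260
  rain: TP=483, FP=124+132+101=357 → 483/840 = 0.57500
  snow: TP=585, FP=144+113+29=286 → 585/871 = 0.67164
Highest is class 'clear' with precision = 0.7427.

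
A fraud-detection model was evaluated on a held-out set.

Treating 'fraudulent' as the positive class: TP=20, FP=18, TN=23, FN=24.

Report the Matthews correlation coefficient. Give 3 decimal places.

0.016

MCC = (TP·TN − FP·FN) / √((TP+FP)(TP+FN)(TN+FP)(TN+FN))
Numerator = 20·23 − 18·24 = 28
Denominator = √(38·44·41·47) = √3221944 = 1794.9774
MCC = 28 / 1794.9774 = 0.016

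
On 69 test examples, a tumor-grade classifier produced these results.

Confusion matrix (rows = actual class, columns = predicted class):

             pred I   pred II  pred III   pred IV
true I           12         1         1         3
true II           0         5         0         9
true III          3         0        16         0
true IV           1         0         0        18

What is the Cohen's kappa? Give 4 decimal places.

Observed agreement pₒ = trace/N = 51/69 = 0.73913
Expected agreement pₑ = Σ (rowᵢ·colᵢ)/N² = (17·16 + 14·6 + 19·17 + 19·30)/69² = 0.26234
κ = (pₒ − pₑ)/(1 − pₑ) = (0.73913 − 0.26234)/(1 − 0.26234) = 0.6464

0.6464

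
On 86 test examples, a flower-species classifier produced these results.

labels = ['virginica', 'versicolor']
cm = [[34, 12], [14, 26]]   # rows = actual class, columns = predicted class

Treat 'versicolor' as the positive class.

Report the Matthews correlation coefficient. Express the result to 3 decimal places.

0.391

MCC = (TP·TN − FP·FN) / √((TP+FP)(TP+FN)(TN+FP)(TN+FN))
Numerator = 26·34 − 12·14 = 716
Denominator = √(38·40·46·48) = √3356160 = 1831.9825
MCC = 716 / 1831.9825 = 0.391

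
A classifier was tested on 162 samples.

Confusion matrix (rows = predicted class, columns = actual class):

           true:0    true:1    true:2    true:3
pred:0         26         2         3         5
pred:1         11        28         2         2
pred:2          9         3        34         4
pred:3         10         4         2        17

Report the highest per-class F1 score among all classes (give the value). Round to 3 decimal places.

0.747

Per-class F1 score (2·TP/(2·TP+FP+FN)):
  0: TP=26, FP=2+3+5=10, FN=11+9+10=30 → 52/92 = 0.5652
  1: TP=28, FP=11+2+2=15, FN=2+3+4=9 → 56/80 = 0.7000
  2: TP=34, FP=9+3+4=16, FN=3+2+2=7 → 68/91 = 0.7473
  3: TP=17, FP=10+4+2=16, FN=5+2+4=11 → 34/61 = 0.5574
Highest is class '2' with F1 score = 0.747.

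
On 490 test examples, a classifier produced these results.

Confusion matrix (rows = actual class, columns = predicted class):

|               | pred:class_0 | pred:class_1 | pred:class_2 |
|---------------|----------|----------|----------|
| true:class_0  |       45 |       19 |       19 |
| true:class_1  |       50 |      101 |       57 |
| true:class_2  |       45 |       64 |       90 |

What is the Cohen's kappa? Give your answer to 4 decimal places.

Observed agreement pₒ = trace/N = 236/490 = 0.48163
Expected agreement pₑ = Σ (rowᵢ·colᵢ)/N² = (83·140 + 208·184 + 199·166)/490² = 0.34538
κ = (pₒ − pₑ)/(1 − pₑ) = (0.48163 − 0.34538)/(1 − 0.34538) = 0.2081

0.2081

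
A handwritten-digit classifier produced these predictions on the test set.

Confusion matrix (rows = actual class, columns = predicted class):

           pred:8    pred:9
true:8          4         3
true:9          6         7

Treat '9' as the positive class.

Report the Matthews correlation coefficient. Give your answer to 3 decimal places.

0.105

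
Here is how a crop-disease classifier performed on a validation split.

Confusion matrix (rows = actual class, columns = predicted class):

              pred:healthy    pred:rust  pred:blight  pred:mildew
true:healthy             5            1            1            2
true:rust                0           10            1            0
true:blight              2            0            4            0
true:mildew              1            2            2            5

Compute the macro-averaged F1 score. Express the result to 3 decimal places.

0.645

Per-class F1 score (2·TP/(2·TP+FP+FN)):
  healthy: TP=5, FP=0+2+1=3, FN=1+1+2=4 → 10/17 = 0.5882
  rust: TP=10, FP=1+0+2=3, FN=0+1+0=1 → 20/24 = 0.8333
  blight: TP=4, FP=1+1+2=4, FN=2+0+0=2 → 8/14 = 0.5714
  mildew: TP=5, FP=2+0+0=2, FN=1+2+2=5 → 10/17 = 0.5882
Macro-F1 score = mean = (0.5882 + 0.8333 + 0.5714 + 0.5882) / 4 = 0.645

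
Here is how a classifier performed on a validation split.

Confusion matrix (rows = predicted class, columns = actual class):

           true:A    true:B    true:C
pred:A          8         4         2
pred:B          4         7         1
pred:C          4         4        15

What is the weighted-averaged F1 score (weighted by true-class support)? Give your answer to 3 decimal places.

0.602

Per-class F1 score (2·TP/(2·TP+FP+FN)):
  A: TP=8, FP=4+2=6, FN=4+4=8 → 16/30 = 0.5333
  B: TP=7, FP=4+1=5, FN=4+4=8 → 14/27 = 0.5185
  C: TP=15, FP=4+4=8, FN=2+1=3 → 30/41 = 0.7317
Weighted-F1 score = Σ (supportᵢ/N)·F1 scoreᵢ with N=49: (16/49)·0.5333 + (15/49)·0.5185 + (18/49)·0.7317 = 0.602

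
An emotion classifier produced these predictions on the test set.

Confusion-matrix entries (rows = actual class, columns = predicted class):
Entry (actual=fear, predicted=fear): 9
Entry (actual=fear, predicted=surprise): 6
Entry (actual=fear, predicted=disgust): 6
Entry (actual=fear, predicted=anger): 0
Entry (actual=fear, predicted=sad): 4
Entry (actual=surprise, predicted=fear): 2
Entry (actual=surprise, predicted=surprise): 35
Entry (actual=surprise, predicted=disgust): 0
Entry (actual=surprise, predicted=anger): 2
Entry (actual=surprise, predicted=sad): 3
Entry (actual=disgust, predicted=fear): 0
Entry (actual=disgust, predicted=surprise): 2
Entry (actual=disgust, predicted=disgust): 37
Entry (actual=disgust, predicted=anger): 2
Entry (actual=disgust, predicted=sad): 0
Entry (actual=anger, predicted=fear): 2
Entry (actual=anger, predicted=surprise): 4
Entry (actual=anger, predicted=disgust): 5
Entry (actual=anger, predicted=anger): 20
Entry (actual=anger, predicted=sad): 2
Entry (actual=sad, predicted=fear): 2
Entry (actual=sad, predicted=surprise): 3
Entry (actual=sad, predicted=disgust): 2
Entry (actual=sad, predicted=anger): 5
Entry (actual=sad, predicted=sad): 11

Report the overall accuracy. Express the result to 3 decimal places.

Accuracy = trace / total = (9+35+37+20+11=112) / 164 = 112/164 = 0.683

0.683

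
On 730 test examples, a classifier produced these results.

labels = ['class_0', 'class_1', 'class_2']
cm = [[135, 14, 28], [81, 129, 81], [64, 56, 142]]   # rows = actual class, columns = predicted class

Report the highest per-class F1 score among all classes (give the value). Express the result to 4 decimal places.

0.5908

Per-class F1 score (2·TP/(2·TP+FP+FN)):
  class_0: TP=135, FP=81+64=145, FN=14+28=42 → 270/457 = 0.59081
  class_1: TP=129, FP=14+56=70, FN=81+81=162 → 258/490 = 0.52653
  class_2: TP=142, FP=28+81=109, FN=64+56=120 → 284/513 = 0.55361
Highest is class 'class_0' with F1 score = 0.5908.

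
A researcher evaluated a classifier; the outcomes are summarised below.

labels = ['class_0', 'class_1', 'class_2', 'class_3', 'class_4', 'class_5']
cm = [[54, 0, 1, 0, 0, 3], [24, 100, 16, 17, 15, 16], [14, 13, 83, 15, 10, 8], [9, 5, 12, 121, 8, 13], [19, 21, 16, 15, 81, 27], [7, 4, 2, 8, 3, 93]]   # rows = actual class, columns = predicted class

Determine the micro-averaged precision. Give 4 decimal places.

Micro-averaging pools counts across classes: ΣTP=532, ΣFP=321, ΣFN=321.
Micro-precision = TP/(TP+FP) on pooled counts = 0.6237 (equals overall accuracy in single-label multiclass).

0.6237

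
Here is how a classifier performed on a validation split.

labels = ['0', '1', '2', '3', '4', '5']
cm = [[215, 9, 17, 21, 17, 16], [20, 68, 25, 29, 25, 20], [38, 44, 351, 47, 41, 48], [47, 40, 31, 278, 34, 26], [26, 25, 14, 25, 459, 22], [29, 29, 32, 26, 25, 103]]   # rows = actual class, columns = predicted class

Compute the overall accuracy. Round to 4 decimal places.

Accuracy = trace / total = (215+68+351+278+459+103=1474) / 2322 = 1474/2322 = 0.6348

0.6348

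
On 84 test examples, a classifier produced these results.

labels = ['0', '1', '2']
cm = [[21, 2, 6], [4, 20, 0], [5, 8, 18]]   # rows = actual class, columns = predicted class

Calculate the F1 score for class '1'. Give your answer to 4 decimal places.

0.7407

F1 score = 2·TP/(2·TP+FP+FN).
1: TP=20, FP=2+8=10, FN=4+0=4 → 40/54 = 0.74074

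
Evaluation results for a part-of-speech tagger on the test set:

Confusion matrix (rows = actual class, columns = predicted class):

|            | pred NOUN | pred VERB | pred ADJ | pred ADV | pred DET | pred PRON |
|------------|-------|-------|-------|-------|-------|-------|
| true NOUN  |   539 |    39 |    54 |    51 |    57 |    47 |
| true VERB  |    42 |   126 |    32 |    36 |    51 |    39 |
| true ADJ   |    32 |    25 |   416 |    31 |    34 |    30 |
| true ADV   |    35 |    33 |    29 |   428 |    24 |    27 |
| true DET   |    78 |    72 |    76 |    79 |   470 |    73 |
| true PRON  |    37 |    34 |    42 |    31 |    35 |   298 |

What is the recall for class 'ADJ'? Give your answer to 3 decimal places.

0.732

One-vs-rest for 'ADJ': TP = diagonal; FP = other classes predicted 'ADJ'; FN = 'ADJ' predicted as other.
recall = TP/(TP+FN).
ADJ: TP=416, FN=32+25+31+34+30=152 → 416/568 = 0.7324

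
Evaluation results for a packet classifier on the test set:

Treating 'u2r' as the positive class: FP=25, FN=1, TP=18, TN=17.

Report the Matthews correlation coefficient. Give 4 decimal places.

0.3575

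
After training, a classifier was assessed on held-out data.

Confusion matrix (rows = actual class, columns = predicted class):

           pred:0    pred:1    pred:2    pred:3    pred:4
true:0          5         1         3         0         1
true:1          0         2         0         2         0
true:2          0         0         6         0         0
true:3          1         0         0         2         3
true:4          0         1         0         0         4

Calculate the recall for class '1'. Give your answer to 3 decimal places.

0.500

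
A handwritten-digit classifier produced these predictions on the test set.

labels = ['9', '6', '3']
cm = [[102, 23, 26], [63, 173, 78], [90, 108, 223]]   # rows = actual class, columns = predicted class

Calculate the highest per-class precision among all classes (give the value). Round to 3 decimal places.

Per-class precision (TP/(TP+FP)):
  9: TP=102, FP=63+90=153 → 102/255 = 0.4000
  6: TP=173, FP=23+108=131 → 173/304 = 0.5691
  3: TP=223, FP=26+78=104 → 223/327 = 0.6820
Highest is class '3' with precision = 0.682.

0.682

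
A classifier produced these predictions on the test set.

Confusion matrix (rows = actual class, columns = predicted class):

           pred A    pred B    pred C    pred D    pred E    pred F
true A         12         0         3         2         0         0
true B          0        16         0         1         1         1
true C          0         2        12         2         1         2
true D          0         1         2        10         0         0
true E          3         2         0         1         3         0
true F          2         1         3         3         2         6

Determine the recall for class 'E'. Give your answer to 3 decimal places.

0.333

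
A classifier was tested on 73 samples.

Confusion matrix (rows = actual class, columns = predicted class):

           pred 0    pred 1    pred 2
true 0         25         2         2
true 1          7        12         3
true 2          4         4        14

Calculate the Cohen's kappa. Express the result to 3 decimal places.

0.537

Observed agreement pₒ = trace/N = 51/73 = 0.6986
Expected agreement pₑ = Σ (rowᵢ·colᵢ)/N² = (29·36 + 22·18 + 22·19)/73² = 0.3487
κ = (pₒ − pₑ)/(1 − pₑ) = (0.6986 − 0.3487)/(1 − 0.3487) = 0.537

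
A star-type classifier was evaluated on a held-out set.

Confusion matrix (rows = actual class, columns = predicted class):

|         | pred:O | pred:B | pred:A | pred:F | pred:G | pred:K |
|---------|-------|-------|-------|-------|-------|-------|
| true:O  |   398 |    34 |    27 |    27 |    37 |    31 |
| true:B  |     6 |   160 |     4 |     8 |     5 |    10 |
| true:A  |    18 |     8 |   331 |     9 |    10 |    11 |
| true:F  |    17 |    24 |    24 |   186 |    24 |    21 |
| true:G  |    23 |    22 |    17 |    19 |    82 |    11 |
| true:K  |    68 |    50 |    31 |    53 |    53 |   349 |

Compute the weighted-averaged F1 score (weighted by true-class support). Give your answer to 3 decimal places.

0.684

Per-class F1 score (2·TP/(2·TP+FP+FN)):
  O: TP=398, FP=6+18+17+23+68=132, FN=34+27+27+37+31=156 → 796/1084 = 0.7343
  B: TP=160, FP=34+8+24+22+50=138, FN=6+4+8+5+10=33 → 320/491 = 0.6517
  A: TP=331, FP=27+4+24+17+31=103, FN=18+8+9+10+11=56 → 662/821 = 0.8063
  F: TP=186, FP=27+8+9+19+53=116, FN=17+24+24+24+21=110 → 372/598 = 0.6221
  G: TP=82, FP=37+5+10+24+53=129, FN=23+22+17+19+11=92 → 164/385 = 0.4260
  K: TP=349, FP=31+10+11+21+11=84, FN=68+50+31+53+53=255 → 698/1037 = 0.6731
Weighted-F1 score = Σ (supportᵢ/N)·F1 scoreᵢ with N=2208: (554/2208)·0.7343 + (193/2208)·0.6517 + (387/2208)·0.8063 + (296/2208)·0.6221 + (174/2208)·0.4260 + (604/2208)·0.6731 = 0.684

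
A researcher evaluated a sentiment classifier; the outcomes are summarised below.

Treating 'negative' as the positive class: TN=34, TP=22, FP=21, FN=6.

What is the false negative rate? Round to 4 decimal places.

FNR = FN/(FN+TP) = 6/(6+22) = 0.2143

0.2143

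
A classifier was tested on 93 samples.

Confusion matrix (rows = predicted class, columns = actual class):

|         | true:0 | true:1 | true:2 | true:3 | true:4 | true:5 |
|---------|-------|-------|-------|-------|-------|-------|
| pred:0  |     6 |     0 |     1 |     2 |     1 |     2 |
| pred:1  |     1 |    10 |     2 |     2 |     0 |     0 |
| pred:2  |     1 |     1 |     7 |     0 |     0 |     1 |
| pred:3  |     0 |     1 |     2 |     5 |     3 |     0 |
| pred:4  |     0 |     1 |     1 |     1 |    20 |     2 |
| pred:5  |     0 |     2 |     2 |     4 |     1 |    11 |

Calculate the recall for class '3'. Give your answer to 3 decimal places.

Take TP from the diagonal, FP from the rest of the '3' prediction marginal, FN from the rest of the '3' actual marginal.
recall = TP/(TP+FN).
3: TP=5, FN=2+2+0+1+4=9 → 5/14 = 0.3571

0.357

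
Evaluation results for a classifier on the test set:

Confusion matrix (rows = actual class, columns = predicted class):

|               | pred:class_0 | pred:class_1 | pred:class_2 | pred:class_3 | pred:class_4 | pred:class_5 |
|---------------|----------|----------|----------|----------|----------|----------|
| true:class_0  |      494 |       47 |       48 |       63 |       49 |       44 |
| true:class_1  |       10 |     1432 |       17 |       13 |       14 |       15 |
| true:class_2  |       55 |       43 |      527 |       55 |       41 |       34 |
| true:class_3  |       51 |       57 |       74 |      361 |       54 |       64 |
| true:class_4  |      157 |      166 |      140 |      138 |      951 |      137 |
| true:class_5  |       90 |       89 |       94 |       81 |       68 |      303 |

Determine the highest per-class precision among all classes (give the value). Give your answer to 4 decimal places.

Per-class precision (TP/(TP+FP)):
  class_0: TP=494, FP=10+55+51+157+90=363 → 494/857 = 0.57643
  class_1: TP=1432, FP=47+43+57+166+89=402 → 1432/1834 = 0.78081
  class_2: TP=527, FP=48+17+74+140+94=373 → 527/900 = 0.58556
  class_3: TP=361, FP=63+13+55+138+81=350 → 361/711 = 0.50774
  class_4: TP=951, FP=49+14+41+54+68=226 → 951/1177 = 0.80799
  class_5: TP=303, FP=44+15+34+64+137=294 → 303/597 = 0.50754
Highest is class 'class_4' with precision = 0.8080.

0.8080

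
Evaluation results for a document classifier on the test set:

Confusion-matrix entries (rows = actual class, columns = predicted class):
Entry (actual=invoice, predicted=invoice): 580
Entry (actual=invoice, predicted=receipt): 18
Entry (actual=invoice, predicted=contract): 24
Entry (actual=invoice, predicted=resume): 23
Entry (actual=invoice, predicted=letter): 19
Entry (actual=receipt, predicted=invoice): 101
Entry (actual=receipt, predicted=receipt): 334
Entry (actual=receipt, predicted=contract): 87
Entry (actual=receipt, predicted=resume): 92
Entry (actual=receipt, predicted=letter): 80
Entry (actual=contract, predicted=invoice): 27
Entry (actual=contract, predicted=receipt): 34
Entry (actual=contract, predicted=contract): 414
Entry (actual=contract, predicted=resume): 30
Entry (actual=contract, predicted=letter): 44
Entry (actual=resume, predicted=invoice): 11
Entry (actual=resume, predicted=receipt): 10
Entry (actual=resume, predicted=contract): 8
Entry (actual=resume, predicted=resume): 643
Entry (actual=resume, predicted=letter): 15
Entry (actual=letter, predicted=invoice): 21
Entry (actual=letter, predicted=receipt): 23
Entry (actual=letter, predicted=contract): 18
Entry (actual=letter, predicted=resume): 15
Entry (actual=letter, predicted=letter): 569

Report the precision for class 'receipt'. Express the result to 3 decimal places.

Take TP from the diagonal, FP from the rest of the 'receipt' prediction marginal, FN from the rest of the 'receipt' actual marginal.
precision = TP/(TP+FP).
receipt: TP=334, FP=18+34+10+23=85 → 334/419 = 0.7971

0.797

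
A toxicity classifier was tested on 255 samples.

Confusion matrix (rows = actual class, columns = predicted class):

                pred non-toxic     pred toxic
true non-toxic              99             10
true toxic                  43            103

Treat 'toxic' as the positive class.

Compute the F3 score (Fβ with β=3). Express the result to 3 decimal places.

Fβ = (1+β²)·TP / ((1+β²)·TP + β²·FN + FP), with β²=9
= 10·103 / (10·103 + 9·43 + 10) = 0.722

0.722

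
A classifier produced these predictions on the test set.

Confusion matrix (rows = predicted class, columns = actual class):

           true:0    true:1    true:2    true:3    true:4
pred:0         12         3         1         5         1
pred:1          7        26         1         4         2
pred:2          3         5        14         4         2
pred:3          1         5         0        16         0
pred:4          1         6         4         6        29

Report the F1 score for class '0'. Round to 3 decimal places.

Treat '0' as positive and all other classes as negative.
F1 score = 2·TP/(2·TP+FP+FN).
0: TP=12, FP=3+1+5+1=10, FN=7+3+1+1=12 → 24/46 = 0.5217

0.522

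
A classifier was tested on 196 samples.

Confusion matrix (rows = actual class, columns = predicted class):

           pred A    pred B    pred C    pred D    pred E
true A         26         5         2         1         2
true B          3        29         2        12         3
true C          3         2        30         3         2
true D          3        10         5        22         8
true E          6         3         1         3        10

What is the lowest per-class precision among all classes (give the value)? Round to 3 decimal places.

Per-class precision (TP/(TP+FP)):
  A: TP=26, FP=3+3+3+6=15 → 26/41 = 0.6341
  B: TP=29, FP=5+2+10+3=20 → 29/49 = 0.5918
  C: TP=30, FP=2+2+5+1=10 → 30/40 = 0.7500
  D: TP=22, FP=1+12+3+3=19 → 22/41 = 0.5366
  E: TP=10, FP=2+3+2+8=15 → 10/25 = 0.4000
Lowest is class 'E' with precision = 0.400.

0.400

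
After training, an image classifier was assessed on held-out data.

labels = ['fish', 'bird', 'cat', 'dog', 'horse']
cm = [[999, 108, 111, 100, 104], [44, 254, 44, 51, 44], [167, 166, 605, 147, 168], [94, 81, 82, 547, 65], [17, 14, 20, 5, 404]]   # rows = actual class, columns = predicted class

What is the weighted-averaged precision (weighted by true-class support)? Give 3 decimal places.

0.660

Per-class precision (TP/(TP+FP)):
  fish: TP=999, FP=44+167+94+17=322 → 999/1321 = 0.7562
  bird: TP=254, FP=108+166+81+14=369 → 254/623 = 0.4077
  cat: TP=605, FP=111+44+82+20=257 → 605/862 = 0.7019
  dog: TP=547, FP=100+51+147+5=303 → 547/850 = 0.6435
  horse: TP=404, FP=104+44+168+65=381 → 404/785 = 0.5146
Weighted-precision = Σ (supportᵢ/N)·precisionᵢ with N=4441: (1422/4441)·0.7562 + (437/4441)·0.4077 + (1253/4441)·0.7019 + (869/4441)·0.6435 + (460/4441)·0.5146 = 0.660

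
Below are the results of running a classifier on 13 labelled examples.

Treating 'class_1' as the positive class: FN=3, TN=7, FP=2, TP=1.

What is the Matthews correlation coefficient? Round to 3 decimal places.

0.030

MCC = (TP·TN − FP·FN) / √((TP+FP)(TP+FN)(TN+FP)(TN+FN))
Numerator = 1·7 − 2·3 = 1
Denominator = √(3·4·9·10) = √1080 = 32.8634
MCC = 1 / 32.8634 = 0.030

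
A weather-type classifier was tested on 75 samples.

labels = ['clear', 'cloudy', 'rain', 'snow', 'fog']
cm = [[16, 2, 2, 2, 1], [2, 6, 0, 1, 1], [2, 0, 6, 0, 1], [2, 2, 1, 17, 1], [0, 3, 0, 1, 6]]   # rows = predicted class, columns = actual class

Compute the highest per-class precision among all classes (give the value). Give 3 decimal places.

Per-class precision (TP/(TP+FP)):
  clear: TP=16, FP=2+2+2+1=7 → 16/23 = 0.6957
  cloudy: TP=6, FP=2+0+1+1=4 → 6/10 = 0.6000
  rain: TP=6, FP=2+0+0+1=3 → 6/9 = 0.6667
  snow: TP=17, FP=2+2+1+1=6 → 17/23 = 0.7391
  fog: TP=6, FP=0+3+0+1=4 → 6/10 = 0.6000
Highest is class 'snow' with precision = 0.739.

0.739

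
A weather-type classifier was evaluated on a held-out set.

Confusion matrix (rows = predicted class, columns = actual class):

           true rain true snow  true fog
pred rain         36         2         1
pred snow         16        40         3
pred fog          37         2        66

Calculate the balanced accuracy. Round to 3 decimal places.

Balanced accuracy = mean of per-class recall.
  rain: recall = 36/89 = 0.4045
  snow: recall = 40/44 = 0.9091
  fog: recall = 66/70 = 0.9429
Mean = (0.4045 + 0.9091 + 0.9429) / 3 = 0.752

0.752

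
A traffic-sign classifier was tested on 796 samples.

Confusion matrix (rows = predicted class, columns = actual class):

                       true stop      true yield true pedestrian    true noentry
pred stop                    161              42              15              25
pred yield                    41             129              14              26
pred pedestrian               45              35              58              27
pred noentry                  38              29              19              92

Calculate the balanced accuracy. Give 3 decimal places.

0.551

Balanced accuracy = mean of per-class recall.
  stop: recall = 161/285 = 0.5649
  yield: recall = 129/235 = 0.5489
  pedestrian: recall = 58/106 = 0.5472
  noentry: recall = 92/170 = 0.5412
Mean = (0.5649 + 0.5489 + 0.5472 + 0.5412) / 4 = 0.551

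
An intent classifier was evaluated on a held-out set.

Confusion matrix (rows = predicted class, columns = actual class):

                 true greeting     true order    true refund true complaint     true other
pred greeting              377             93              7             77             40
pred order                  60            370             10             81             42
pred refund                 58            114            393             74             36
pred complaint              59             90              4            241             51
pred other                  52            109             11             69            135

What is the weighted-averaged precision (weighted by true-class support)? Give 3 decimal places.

0.582

Per-class precision (TP/(TP+FP)):
  greeting: TP=377, FP=93+7+77+40=217 → 377/594 = 0.6347
  order: TP=370, FP=60+10+81+42=193 → 370/563 = 0.6572
  refund: TP=393, FP=58+114+74+36=282 → 393/675 = 0.5822
  complaint: TP=241, FP=59+90+4+51=204 → 241/445 = 0.5416
  other: TP=135, FP=52+109+11+69=241 → 135/376 = 0.3590
Weighted-precision = Σ (supportᵢ/N)·precisionᵢ with N=2653: (606/2653)·0.6347 + (776/2653)·0.6572 + (425/2653)·0.5822 + (542/2653)·0.5416 + (304/2653)·0.3590 = 0.582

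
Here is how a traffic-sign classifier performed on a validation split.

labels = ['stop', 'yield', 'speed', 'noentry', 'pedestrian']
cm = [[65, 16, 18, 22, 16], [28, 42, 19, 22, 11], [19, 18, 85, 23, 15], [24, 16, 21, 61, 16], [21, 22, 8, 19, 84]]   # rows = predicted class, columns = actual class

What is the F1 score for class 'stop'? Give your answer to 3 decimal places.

Treat 'stop' as positive and all other classes as negative.
F1 score = 2·TP/(2·TP+FP+FN).
stop: TP=65, FP=16+18+22+16=72, FN=28+19+24+21=92 → 130/294 = 0.4422

0.442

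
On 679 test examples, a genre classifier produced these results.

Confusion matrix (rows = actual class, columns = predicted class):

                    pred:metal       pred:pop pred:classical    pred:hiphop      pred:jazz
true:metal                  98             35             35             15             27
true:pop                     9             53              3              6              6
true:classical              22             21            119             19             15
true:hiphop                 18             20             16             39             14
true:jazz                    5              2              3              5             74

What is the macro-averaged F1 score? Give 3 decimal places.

Per-class F1 score (2·TP/(2·TP+FP+FN)):
  metal: TP=98, FP=9+22+18+5=54, FN=35+35+15+27=112 → 196/362 = 0.5414
  pop: TP=53, FP=35+21+20+2=78, FN=9+3+6+6=24 → 106/208 = 0.5096
  classical: TP=119, FP=35+3+16+3=57, FN=22+21+19+15=77 → 238/372 = 0.6398
  hiphop: TP=39, FP=15+6+19+5=45, FN=18+20+16+14=68 → 78/191 = 0.4084
  jazz: TP=74, FP=27+6+15+14=62, FN=5+2+3+5=15 → 148/225 = 0.6578
Macro-F1 score = mean = (0.5414 + 0.5096 + 0.6398 + 0.4084 + 0.6578) / 5 = 0.551

0.551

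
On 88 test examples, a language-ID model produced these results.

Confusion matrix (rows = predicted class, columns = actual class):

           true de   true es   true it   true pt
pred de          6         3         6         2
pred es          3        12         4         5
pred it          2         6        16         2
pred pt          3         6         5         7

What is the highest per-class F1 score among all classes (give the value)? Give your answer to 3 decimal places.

Per-class F1 score (2·TP/(2·TP+FP+FN)):
  de: TP=6, FP=3+6+2=11, FN=3+2+3=8 → 12/31 = 0.3871
  es: TP=12, FP=3+4+5=12, FN=3+6+6=15 → 24/51 = 0.4706
  it: TP=16, FP=2+6+2=10, FN=6+4+5=15 → 32/57 = 0.5614
  pt: TP=7, FP=3+6+5=14, FN=2+5+2=9 → 14/37 = 0.3784
Highest is class 'it' with F1 score = 0.561.

0.561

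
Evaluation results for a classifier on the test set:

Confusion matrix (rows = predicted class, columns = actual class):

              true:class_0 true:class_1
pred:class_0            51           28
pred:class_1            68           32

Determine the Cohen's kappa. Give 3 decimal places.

Observed agreement pₒ = trace/N = 83/179 = 0.4637
Expected agreement pₑ = Σ (rowᵢ·colᵢ)/N² = (119·79 + 60·100)/179² = 0.4807
κ = (pₒ − pₑ)/(1 − pₑ) = (0.4637 − 0.4807)/(1 − 0.4807) = -0.033

-0.033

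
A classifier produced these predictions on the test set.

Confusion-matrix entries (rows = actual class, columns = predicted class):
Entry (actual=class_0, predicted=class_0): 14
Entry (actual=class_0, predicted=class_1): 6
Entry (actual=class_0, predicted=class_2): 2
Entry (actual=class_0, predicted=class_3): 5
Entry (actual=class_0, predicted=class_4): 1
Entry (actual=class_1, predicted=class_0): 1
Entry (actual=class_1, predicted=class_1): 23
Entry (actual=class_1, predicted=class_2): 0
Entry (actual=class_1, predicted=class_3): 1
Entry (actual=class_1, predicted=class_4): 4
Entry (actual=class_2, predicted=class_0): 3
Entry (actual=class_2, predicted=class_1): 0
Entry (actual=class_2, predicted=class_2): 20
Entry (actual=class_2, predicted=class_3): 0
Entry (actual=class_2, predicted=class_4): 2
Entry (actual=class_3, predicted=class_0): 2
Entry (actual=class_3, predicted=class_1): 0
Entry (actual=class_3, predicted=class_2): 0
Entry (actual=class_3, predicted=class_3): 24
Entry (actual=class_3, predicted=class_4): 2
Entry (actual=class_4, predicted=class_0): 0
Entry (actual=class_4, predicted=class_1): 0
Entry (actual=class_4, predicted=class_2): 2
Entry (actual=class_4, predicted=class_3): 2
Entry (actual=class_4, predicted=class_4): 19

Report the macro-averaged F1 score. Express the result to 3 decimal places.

0.748

Per-class F1 score (2·TP/(2·TP+FP+FN)):
  class_0: TP=14, FP=1+3+2+0=6, FN=6+2+5+1=14 → 28/48 = 0.5833
  class_1: TP=23, FP=6+0+0+0=6, FN=1+0+1+4=6 → 46/58 = 0.7931
  class_2: TP=20, FP=2+0+0+2=4, FN=3+0+0+2=5 → 40/49 = 0.8163
  class_3: TP=24, FP=5+1+0+2=8, FN=2+0+0+2=4 → 48/60 = 0.8000
  class_4: TP=19, FP=1+4+2+2=9, FN=0+0+2+2=4 → 38/51 = 0.7451
Macro-F1 score = mean = (0.5833 + 0.7931 + 0.8163 + 0.8000 + 0.7451) / 5 = 0.748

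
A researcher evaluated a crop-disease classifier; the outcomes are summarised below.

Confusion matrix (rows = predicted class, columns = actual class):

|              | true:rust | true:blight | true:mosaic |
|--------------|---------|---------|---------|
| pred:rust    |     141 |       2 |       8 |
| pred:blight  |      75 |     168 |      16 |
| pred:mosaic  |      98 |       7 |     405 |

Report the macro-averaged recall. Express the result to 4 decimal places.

Per-class recall (TP/(TP+FN)):
  rust: TP=141, FN=75+98=173 → 141/314 = 0.44904
  blight: TP=168, FN=2+7=9 → 168/177 = 0.94915
  mosaic: TP=405, FN=8+16=24 → 405/429 = 0.94406
Macro-recall = mean = (0.44904 + 0.94915 + 0.94406) / 3 = 0.7808

0.7808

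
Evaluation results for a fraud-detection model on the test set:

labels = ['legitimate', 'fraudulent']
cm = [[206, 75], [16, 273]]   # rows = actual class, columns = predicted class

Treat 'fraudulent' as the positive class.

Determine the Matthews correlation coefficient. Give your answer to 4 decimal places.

0.6949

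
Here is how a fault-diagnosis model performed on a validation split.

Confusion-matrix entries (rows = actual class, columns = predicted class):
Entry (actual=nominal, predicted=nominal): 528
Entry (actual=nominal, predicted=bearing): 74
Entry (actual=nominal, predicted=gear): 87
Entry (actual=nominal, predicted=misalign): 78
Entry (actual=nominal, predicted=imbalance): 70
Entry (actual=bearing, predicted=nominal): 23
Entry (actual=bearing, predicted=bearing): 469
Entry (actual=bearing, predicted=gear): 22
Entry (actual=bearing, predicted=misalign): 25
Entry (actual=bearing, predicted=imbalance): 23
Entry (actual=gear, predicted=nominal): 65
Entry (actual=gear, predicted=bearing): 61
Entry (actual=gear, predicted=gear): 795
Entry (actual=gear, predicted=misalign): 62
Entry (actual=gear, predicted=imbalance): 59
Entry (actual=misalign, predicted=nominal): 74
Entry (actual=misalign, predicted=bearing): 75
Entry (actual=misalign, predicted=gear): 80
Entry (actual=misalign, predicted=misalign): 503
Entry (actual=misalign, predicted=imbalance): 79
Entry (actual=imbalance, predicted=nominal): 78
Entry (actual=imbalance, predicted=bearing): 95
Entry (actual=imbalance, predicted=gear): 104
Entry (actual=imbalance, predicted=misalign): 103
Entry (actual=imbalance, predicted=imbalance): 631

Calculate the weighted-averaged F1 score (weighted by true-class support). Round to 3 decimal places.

Per-class F1 score (2·TP/(2·TP+FP+FN)):
  nominal: TP=528, FP=23+65+74+78=240, FN=74+87+78+70=309 → 1056/1605 = 0.6579
  bearing: TP=469, FP=74+61+75+95=305, FN=23+22+25+23=93 → 938/1336 = 0.7021
  gear: TP=795, FP=87+22+80+104=293, FN=65+61+62+59=247 → 1590/2130 = 0.7465
  misalign: TP=503, FP=78+25+62+103=268, FN=74+75+80+79=308 → 1006/1582 = 0.6359
  imbalance: TP=631, FP=70+23+59+79=231, FN=78+95+104+103=380 → 1262/1873 = 0.6738
Weighted-F1 score = Σ (supportᵢ/N)·F1 scoreᵢ with N=4263: (837/4263)·0.6579 + (562/4263)·0.7021 + (1042/4263)·0.7465 + (811/4263)·0.6359 + (1011/4263)·0.6738 = 0.685

0.685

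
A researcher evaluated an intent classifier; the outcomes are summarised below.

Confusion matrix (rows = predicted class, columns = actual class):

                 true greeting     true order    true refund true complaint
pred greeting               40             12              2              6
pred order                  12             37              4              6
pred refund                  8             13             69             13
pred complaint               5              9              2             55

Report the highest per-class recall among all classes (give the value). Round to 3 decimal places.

Per-class recall (TP/(TP+FN)):
  greeting: TP=40, FN=12+8+5=25 → 40/65 = 0.6154
  order: TP=37, FN=12+13+9=34 → 37/71 = 0.5211
  refund: TP=69, FN=2+4+2=8 → 69/77 = 0.8961
  complaint: TP=55, FN=6+6+13=25 → 55/80 = 0.6875
Highest is class 'refund' with recall = 0.896.

0.896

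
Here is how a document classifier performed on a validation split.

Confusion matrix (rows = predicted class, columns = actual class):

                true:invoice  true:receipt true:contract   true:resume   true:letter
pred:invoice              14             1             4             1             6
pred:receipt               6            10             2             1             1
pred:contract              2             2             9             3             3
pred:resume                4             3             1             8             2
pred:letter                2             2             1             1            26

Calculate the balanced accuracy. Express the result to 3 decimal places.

0.568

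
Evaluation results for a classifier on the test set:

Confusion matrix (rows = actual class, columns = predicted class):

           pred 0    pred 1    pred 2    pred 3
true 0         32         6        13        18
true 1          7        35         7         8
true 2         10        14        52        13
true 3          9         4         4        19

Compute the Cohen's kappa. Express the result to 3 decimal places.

Observed agreement pₒ = trace/N = 138/251 = 0.5498
Expected agreement pₑ = Σ (rowᵢ·colᵢ)/N² = (69·58 + 57·59 + 89·76 + 36·58)/251² = 0.2574
κ = (pₒ − pₑ)/(1 − pₑ) = (0.5498 − 0.2574)/(1 − 0.2574) = 0.394

0.394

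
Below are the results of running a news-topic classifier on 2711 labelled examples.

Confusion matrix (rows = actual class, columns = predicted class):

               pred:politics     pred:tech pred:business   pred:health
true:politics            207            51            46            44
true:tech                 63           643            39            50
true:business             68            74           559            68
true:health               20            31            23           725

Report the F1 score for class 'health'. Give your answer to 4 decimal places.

0.8600

Take TP from the diagonal, FP from the rest of the 'health' prediction marginal, FN from the rest of the 'health' actual marginal.
F1 score = 2·TP/(2·TP+FP+FN).
health: TP=725, FP=44+50+68=162, FN=20+31+23=74 → 1450/1686 = 0.86002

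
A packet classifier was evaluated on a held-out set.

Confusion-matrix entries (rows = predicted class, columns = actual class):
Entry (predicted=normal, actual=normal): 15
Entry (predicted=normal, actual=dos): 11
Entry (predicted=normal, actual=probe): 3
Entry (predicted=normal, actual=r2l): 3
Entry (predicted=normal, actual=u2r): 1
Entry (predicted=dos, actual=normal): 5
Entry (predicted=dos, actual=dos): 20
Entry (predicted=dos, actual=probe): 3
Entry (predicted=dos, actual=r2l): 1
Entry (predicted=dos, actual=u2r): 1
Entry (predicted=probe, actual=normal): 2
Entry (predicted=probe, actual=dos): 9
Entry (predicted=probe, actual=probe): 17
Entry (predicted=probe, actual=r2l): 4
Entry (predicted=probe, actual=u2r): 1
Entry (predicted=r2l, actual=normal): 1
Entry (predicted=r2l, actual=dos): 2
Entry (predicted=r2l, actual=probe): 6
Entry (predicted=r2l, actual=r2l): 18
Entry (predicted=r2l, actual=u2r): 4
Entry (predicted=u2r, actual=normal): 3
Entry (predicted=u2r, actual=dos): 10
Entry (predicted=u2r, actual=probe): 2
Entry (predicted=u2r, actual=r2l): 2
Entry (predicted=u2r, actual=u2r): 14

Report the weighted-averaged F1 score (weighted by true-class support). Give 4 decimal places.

0.5281

Per-class F1 score (2·TP/(2·TP+FP+FN)):
  normal: TP=15, FP=11+3+3+1=18, FN=5+2+1+3=11 → 30/59 = 0.50847
  dos: TP=20, FP=5+3+1+1=10, FN=11+9+2+10=32 → 40/82 = 0.48780
  probe: TP=17, FP=2+9+4+1=16, FN=3+3+6+2=14 → 34/64 = 0.53125
  r2l: TP=18, FP=1+2+6+4=13, FN=3+1+4+2=10 → 36/59 = 0.61017
  u2r: TP=14, FP=3+10+2+2=17, FN=1+1+1+4=7 → 28/52 = 0.53846
Weighted-F1 score = Σ (supportᵢ/N)·F1 scoreᵢ with N=158: (26/158)·0.50847 + (52/158)·0.48780 + (31/158)·0.53125 + (28/158)·0.61017 + (21/158)·0.53846 = 0.5281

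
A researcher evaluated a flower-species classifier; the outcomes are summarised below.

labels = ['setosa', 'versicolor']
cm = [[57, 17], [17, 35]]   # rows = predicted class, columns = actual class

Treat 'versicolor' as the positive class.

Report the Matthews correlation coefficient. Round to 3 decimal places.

MCC = (TP·TN − FP·FN) / √((TP+FP)(TP+FN)(TN+FP)(TN+FN))
Numerator = 35·57 − 17·17 = 1706
Denominator = √(52·52·74·74) = √14807104 = 3848.0000
MCC = 1706 / 3848.0000 = 0.443

0.443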